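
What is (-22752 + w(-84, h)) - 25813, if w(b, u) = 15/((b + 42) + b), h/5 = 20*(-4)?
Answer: -2039735/42 ≈ -48565.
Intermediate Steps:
h = -400 (h = 5*(20*(-4)) = 5*(-80) = -400)
w(b, u) = 15/(42 + 2*b) (w(b, u) = 15/((42 + b) + b) = 15/(42 + 2*b))
(-22752 + w(-84, h)) - 25813 = (-22752 + 15/(2*(21 - 84))) - 25813 = (-22752 + (15/2)/(-63)) - 25813 = (-22752 + (15/2)*(-1/63)) - 25813 = (-22752 - 5/42) - 25813 = -955589/42 - 25813 = -2039735/42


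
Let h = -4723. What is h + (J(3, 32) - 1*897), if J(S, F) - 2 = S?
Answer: -5615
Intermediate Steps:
J(S, F) = 2 + S
h + (J(3, 32) - 1*897) = -4723 + ((2 + 3) - 1*897) = -4723 + (5 - 897) = -4723 - 892 = -5615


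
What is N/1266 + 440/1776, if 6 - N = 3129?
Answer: -51973/23421 ≈ -2.2191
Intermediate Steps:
N = -3123 (N = 6 - 1*3129 = 6 - 3129 = -3123)
N/1266 + 440/1776 = -3123/1266 + 440/1776 = -3123*1/1266 + 440*(1/1776) = -1041/422 + 55/222 = -51973/23421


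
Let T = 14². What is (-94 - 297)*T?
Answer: -76636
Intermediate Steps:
T = 196
(-94 - 297)*T = (-94 - 297)*196 = -391*196 = -76636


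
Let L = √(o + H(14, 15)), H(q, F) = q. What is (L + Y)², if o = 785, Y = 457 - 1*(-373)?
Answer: (830 + √799)² ≈ 7.3662e+5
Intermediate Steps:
Y = 830 (Y = 457 + 373 = 830)
L = √799 (L = √(785 + 14) = √799 ≈ 28.267)
(L + Y)² = (√799 + 830)² = (830 + √799)²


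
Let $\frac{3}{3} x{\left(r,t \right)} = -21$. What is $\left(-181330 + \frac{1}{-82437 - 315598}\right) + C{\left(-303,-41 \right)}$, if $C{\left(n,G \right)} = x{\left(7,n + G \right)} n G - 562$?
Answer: $- \frac{176239947126}{398035} \approx -4.4278 \cdot 10^{5}$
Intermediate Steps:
$x{\left(r,t \right)} = -21$
$C{\left(n,G \right)} = -562 - 21 G n$ ($C{\left(n,G \right)} = - 21 n G - 562 = - 21 G n - 562 = -562 - 21 G n$)
$\left(-181330 + \frac{1}{-82437 - 315598}\right) + C{\left(-303,-41 \right)} = \left(-181330 + \frac{1}{-82437 - 315598}\right) - \left(562 - -260883\right) = \left(-181330 + \frac{1}{-398035}\right) - 261445 = \left(-181330 - \frac{1}{398035}\right) - 261445 = - \frac{72175686551}{398035} - 261445 = - \frac{176239947126}{398035}$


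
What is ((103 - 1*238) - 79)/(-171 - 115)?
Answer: 107/143 ≈ 0.74825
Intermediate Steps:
((103 - 1*238) - 79)/(-171 - 115) = ((103 - 238) - 79)/(-286) = (-135 - 79)*(-1/286) = -214*(-1/286) = 107/143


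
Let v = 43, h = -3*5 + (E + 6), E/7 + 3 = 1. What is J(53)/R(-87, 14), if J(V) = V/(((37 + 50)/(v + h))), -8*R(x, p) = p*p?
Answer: -2120/4263 ≈ -0.49730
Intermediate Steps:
E = -14 (E = -21 + 7*1 = -21 + 7 = -14)
h = -23 (h = -3*5 + (-14 + 6) = -15 - 8 = -23)
R(x, p) = -p**2/8 (R(x, p) = -p*p/8 = -p**2/8)
J(V) = 20*V/87 (J(V) = V/(((37 + 50)/(43 - 23))) = V/((87/20)) = V/((87*(1/20))) = V/(87/20) = V*(20/87) = 20*V/87)
J(53)/R(-87, 14) = ((20/87)*53)/((-1/8*14**2)) = 1060/(87*((-1/8*196))) = 1060/(87*(-49/2)) = (1060/87)*(-2/49) = -2120/4263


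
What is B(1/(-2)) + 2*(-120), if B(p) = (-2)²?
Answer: -236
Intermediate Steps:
B(p) = 4
B(1/(-2)) + 2*(-120) = 4 + 2*(-120) = 4 - 240 = -236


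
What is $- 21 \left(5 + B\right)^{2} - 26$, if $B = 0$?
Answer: $-551$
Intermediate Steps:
$- 21 \left(5 + B\right)^{2} - 26 = - 21 \left(5 + 0\right)^{2} - 26 = - 21 \cdot 5^{2} - 26 = \left(-21\right) 25 - 26 = -525 - 26 = -551$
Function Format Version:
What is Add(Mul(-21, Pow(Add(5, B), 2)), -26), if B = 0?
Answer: -551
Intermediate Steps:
Add(Mul(-21, Pow(Add(5, B), 2)), -26) = Add(Mul(-21, Pow(Add(5, 0), 2)), -26) = Add(Mul(-21, Pow(5, 2)), -26) = Add(Mul(-21, 25), -26) = Add(-525, -26) = -551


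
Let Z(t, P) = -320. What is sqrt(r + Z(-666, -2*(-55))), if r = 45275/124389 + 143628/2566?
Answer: I*sqrt(746144868977718567)/53197029 ≈ 16.238*I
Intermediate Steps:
r = 8990959471/159591087 (r = 45275*(1/124389) + 143628*(1/2566) = 45275/124389 + 71814/1283 = 8990959471/159591087 ≈ 56.337)
sqrt(r + Z(-666, -2*(-55))) = sqrt(8990959471/159591087 - 320) = sqrt(-42078188369/159591087) = I*sqrt(746144868977718567)/53197029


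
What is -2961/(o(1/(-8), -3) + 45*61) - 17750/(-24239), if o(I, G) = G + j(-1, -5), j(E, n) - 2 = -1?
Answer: -23083429/66487577 ≈ -0.34718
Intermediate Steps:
j(E, n) = 1 (j(E, n) = 2 - 1 = 1)
o(I, G) = 1 + G (o(I, G) = G + 1 = 1 + G)
-2961/(o(1/(-8), -3) + 45*61) - 17750/(-24239) = -2961/((1 - 3) + 45*61) - 17750/(-24239) = -2961/(-2 + 2745) - 17750*(-1/24239) = -2961/2743 + 17750/24239 = -23083429/66487577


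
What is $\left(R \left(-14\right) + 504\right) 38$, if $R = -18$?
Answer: $28728$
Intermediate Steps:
$\left(R \left(-14\right) + 504\right) 38 = \left(\left(-18\right) \left(-14\right) + 504\right) 38 = \left(252 + 504\right) 38 = 756 \cdot 38 = 28728$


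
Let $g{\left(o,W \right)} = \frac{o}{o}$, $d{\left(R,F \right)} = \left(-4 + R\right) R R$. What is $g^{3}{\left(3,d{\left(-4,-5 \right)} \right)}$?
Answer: $1$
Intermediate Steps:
$d{\left(R,F \right)} = R^{2} \left(-4 + R\right)$ ($d{\left(R,F \right)} = R \left(-4 + R\right) R = R^{2} \left(-4 + R\right)$)
$g{\left(o,W \right)} = 1$
$g^{3}{\left(3,d{\left(-4,-5 \right)} \right)} = 1^{3} = 1$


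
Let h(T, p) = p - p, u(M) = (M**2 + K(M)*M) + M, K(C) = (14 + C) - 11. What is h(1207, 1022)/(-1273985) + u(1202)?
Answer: 2894416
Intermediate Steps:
K(C) = 3 + C
u(M) = M + M**2 + M*(3 + M) (u(M) = (M**2 + (3 + M)*M) + M = (M**2 + M*(3 + M)) + M = M + M**2 + M*(3 + M))
h(T, p) = 0
h(1207, 1022)/(-1273985) + u(1202) = 0/(-1273985) + 2*1202*(2 + 1202) = 0*(-1/1273985) + 2*1202*1204 = 0 + 2894416 = 2894416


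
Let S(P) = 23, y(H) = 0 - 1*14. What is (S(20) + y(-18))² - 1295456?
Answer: -1295375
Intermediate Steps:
y(H) = -14 (y(H) = 0 - 14 = -14)
(S(20) + y(-18))² - 1295456 = (23 - 14)² - 1295456 = 9² - 1295456 = 81 - 1295456 = -1295375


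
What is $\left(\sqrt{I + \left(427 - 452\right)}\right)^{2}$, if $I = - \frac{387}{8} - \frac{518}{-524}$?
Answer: $- \frac{75861}{1048} \approx -72.386$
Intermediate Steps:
$I = - \frac{49661}{1048}$ ($I = \left(-387\right) \frac{1}{8} - - \frac{259}{262} = - \frac{387}{8} + \frac{259}{262} = - \frac{49661}{1048} \approx -47.386$)
$\left(\sqrt{I + \left(427 - 452\right)}\right)^{2} = \left(\sqrt{- \frac{49661}{1048} + \left(427 - 452\right)}\right)^{2} = \left(\sqrt{- \frac{49661}{1048} - 25}\right)^{2} = \left(\sqrt{- \frac{75861}{1048}}\right)^{2} = \left(\frac{3 i \sqrt{2208398}}{524}\right)^{2} = - \frac{75861}{1048}$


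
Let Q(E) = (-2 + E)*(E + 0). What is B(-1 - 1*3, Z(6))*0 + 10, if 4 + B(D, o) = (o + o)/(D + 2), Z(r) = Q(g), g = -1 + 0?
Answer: 10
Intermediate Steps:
g = -1
Q(E) = E*(-2 + E) (Q(E) = (-2 + E)*E = E*(-2 + E))
Z(r) = 3 (Z(r) = -(-2 - 1) = -1*(-3) = 3)
B(D, o) = -4 + 2*o/(2 + D) (B(D, o) = -4 + (o + o)/(D + 2) = -4 + (2*o)/(2 + D) = -4 + 2*o/(2 + D))
B(-1 - 1*3, Z(6))*0 + 10 = (2*(-4 + 3 - 2*(-1 - 1*3))/(2 + (-1 - 1*3)))*0 + 10 = (2*(-4 + 3 - 2*(-1 - 3))/(2 + (-1 - 3)))*0 + 10 = (2*(-4 + 3 - 2*(-4))/(2 - 4))*0 + 10 = (2*(-4 + 3 + 8)/(-2))*0 + 10 = (2*(-½)*7)*0 + 10 = -7*0 + 10 = 0 + 10 = 10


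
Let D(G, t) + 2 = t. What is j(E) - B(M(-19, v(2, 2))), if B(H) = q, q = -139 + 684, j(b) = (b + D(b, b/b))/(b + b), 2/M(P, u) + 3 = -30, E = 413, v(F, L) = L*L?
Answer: -224879/413 ≈ -544.50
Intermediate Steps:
v(F, L) = L**2
D(G, t) = -2 + t
M(P, u) = -2/33 (M(P, u) = 2/(-3 - 30) = 2/(-33) = 2*(-1/33) = -2/33)
j(b) = (-1 + b)/(2*b) (j(b) = (b + (-2 + b/b))/(b + b) = (b + (-2 + 1))/((2*b)) = (b - 1)*(1/(2*b)) = (-1 + b)*(1/(2*b)) = (-1 + b)/(2*b))
q = 545
B(H) = 545
j(E) - B(M(-19, v(2, 2))) = (1/2)*(-1 + 413)/413 - 1*545 = (1/2)*(1/413)*412 - 545 = 206/413 - 545 = -224879/413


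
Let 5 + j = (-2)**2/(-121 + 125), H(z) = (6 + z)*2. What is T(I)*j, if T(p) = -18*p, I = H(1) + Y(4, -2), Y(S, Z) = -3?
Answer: 792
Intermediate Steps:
H(z) = 12 + 2*z
I = 11 (I = (12 + 2*1) - 3 = (12 + 2) - 3 = 14 - 3 = 11)
j = -4 (j = -5 + (-2)**2/(-121 + 125) = -5 + 4/4 = -5 + 4*(1/4) = -5 + 1 = -4)
T(I)*j = -18*11*(-4) = -198*(-4) = 792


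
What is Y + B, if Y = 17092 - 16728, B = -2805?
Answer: -2441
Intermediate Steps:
Y = 364
Y + B = 364 - 2805 = -2441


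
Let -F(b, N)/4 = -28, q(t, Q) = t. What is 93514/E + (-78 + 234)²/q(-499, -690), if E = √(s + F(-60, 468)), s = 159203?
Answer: -24336/499 + 93514*√159315/159315 ≈ 185.52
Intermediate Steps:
F(b, N) = 112 (F(b, N) = -4*(-28) = 112)
E = √159315 (E = √(159203 + 112) = √159315 ≈ 399.14)
93514/E + (-78 + 234)²/q(-499, -690) = 93514/(√159315) + (-78 + 234)²/(-499) = 93514*(√159315/159315) + 156²*(-1/499) = 93514*√159315/159315 + 24336*(-1/499) = 93514*√159315/159315 - 24336/499 = -24336/499 + 93514*√159315/159315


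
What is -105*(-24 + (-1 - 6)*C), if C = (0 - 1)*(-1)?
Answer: 3255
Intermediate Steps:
C = 1 (C = -1*(-1) = 1)
-105*(-24 + (-1 - 6)*C) = -105*(-24 + (-1 - 6)*1) = -105*(-24 - 7*1) = -105*(-24 - 7) = -105*(-31) = 3255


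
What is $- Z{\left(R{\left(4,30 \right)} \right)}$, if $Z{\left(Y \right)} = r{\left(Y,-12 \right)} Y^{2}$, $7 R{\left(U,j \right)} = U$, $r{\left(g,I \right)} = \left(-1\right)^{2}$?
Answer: $- \frac{16}{49} \approx -0.32653$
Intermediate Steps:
$r{\left(g,I \right)} = 1$
$R{\left(U,j \right)} = \frac{U}{7}$
$Z{\left(Y \right)} = Y^{2}$ ($Z{\left(Y \right)} = 1 Y^{2} = Y^{2}$)
$- Z{\left(R{\left(4,30 \right)} \right)} = - \left(\frac{1}{7} \cdot 4\right)^{2} = - \left(\frac{4}{7}\right)^{2} = \left(-1\right) \frac{16}{49} = - \frac{16}{49}$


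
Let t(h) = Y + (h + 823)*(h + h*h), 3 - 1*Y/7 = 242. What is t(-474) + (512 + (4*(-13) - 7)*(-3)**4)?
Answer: 78240558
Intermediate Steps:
Y = -1673 (Y = 21 - 7*242 = 21 - 1694 = -1673)
t(h) = -1673 + (823 + h)*(h + h**2) (t(h) = -1673 + (h + 823)*(h + h*h) = -1673 + (823 + h)*(h + h**2))
t(-474) + (512 + (4*(-13) - 7)*(-3)**4) = (-1673 + (-474)**3 + 823*(-474) + 824*(-474)**2) + (512 + (4*(-13) - 7)*(-3)**4) = (-1673 - 106496424 - 390102 + 824*224676) + (512 + (-52 - 7)*81) = (-1673 - 106496424 - 390102 + 185133024) + (512 - 59*81) = 78244825 + (512 - 4779) = 78244825 - 4267 = 78240558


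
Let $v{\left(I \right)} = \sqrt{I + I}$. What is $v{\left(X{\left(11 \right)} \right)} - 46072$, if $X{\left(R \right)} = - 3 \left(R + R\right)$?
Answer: $-46072 + 2 i \sqrt{33} \approx -46072.0 + 11.489 i$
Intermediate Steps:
$X{\left(R \right)} = - 6 R$ ($X{\left(R \right)} = - 3 \cdot 2 R = - 6 R$)
$v{\left(I \right)} = \sqrt{2} \sqrt{I}$ ($v{\left(I \right)} = \sqrt{2 I} = \sqrt{2} \sqrt{I}$)
$v{\left(X{\left(11 \right)} \right)} - 46072 = \sqrt{2} \sqrt{\left(-6\right) 11} - 46072 = \sqrt{2} \sqrt{-66} - 46072 = \sqrt{2} i \sqrt{66} - 46072 = 2 i \sqrt{33} - 46072 = -46072 + 2 i \sqrt{33}$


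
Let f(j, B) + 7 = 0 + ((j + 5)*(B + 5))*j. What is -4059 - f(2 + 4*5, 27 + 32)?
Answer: -42068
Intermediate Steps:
f(j, B) = -7 + j*(5 + B)*(5 + j) (f(j, B) = -7 + (0 + ((j + 5)*(B + 5))*j) = -7 + (0 + ((5 + j)*(5 + B))*j) = -7 + (0 + ((5 + B)*(5 + j))*j) = -7 + (0 + j*(5 + B)*(5 + j)) = -7 + j*(5 + B)*(5 + j))
-4059 - f(2 + 4*5, 27 + 32) = -4059 - (-7 + 5*(2 + 4*5)² + 25*(2 + 4*5) + (27 + 32)*(2 + 4*5)² + 5*(27 + 32)*(2 + 4*5)) = -4059 - (-7 + 5*(2 + 20)² + 25*(2 + 20) + 59*(2 + 20)² + 5*59*(2 + 20)) = -4059 - (-7 + 5*22² + 25*22 + 59*22² + 5*59*22) = -4059 - (-7 + 5*484 + 550 + 59*484 + 6490) = -4059 - (-7 + 2420 + 550 + 28556 + 6490) = -4059 - 1*38009 = -4059 - 38009 = -42068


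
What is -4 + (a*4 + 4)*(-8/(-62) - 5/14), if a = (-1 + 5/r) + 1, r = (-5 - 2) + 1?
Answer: -901/217 ≈ -4.1521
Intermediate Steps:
r = -6 (r = -7 + 1 = -6)
a = -⅚ (a = (-1 + 5/(-6)) + 1 = (-1 + 5*(-⅙)) + 1 = (-1 - ⅚) + 1 = -11/6 + 1 = -⅚ ≈ -0.83333)
-4 + (a*4 + 4)*(-8/(-62) - 5/14) = -4 + (-⅚*4 + 4)*(-8/(-62) - 5/14) = -4 + (-10/3 + 4)*(-8*(-1/62) - 5*1/14) = -4 + 2*(4/31 - 5/14)/3 = -4 + (⅔)*(-99/434) = -4 - 33/217 = -901/217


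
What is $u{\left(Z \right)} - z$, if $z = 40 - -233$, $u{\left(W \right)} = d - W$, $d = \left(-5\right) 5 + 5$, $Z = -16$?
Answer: $-277$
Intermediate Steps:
$d = -20$ ($d = -25 + 5 = -20$)
$u{\left(W \right)} = -20 - W$
$z = 273$ ($z = 40 + 233 = 273$)
$u{\left(Z \right)} - z = \left(-20 - -16\right) - 273 = \left(-20 + 16\right) - 273 = -4 - 273 = -277$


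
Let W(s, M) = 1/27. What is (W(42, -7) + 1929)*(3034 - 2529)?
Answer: 26302420/27 ≈ 9.7416e+5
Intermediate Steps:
W(s, M) = 1/27
(W(42, -7) + 1929)*(3034 - 2529) = (1/27 + 1929)*(3034 - 2529) = (52084/27)*505 = 26302420/27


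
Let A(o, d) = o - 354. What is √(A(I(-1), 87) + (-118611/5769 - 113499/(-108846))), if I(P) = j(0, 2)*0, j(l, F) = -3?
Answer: I*√22447435140109114/7752254 ≈ 19.327*I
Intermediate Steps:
I(P) = 0 (I(P) = -3*0 = 0)
A(o, d) = -354 + o
√(A(I(-1), 87) + (-118611/5769 - 113499/(-108846))) = √((-354 + 0) + (-118611/5769 - 113499/(-108846))) = √(-354 + (-118611*1/5769 - 113499*(-1/108846))) = √(-354 + (-13179/641 + 12611/12094)) = √(-354 - 151303175/7752254) = √(-2895601091/7752254) = I*√22447435140109114/7752254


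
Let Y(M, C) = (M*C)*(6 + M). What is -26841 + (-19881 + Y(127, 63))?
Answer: 1017411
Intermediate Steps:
Y(M, C) = C*M*(6 + M) (Y(M, C) = (C*M)*(6 + M) = C*M*(6 + M))
-26841 + (-19881 + Y(127, 63)) = -26841 + (-19881 + 63*127*(6 + 127)) = -26841 + (-19881 + 63*127*133) = -26841 + (-19881 + 1064133) = -26841 + 1044252 = 1017411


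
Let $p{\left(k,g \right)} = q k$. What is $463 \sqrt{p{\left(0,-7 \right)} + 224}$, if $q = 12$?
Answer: $1852 \sqrt{14} \approx 6929.5$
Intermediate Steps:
$p{\left(k,g \right)} = 12 k$
$463 \sqrt{p{\left(0,-7 \right)} + 224} = 463 \sqrt{12 \cdot 0 + 224} = 463 \sqrt{0 + 224} = 463 \sqrt{224} = 463 \cdot 4 \sqrt{14} = 1852 \sqrt{14}$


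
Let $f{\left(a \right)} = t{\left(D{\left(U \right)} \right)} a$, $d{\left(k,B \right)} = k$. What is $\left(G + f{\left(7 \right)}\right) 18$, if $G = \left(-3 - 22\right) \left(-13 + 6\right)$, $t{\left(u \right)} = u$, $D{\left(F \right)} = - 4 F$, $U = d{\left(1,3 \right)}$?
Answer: $2646$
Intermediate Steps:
$U = 1$
$G = 175$ ($G = \left(-25\right) \left(-7\right) = 175$)
$f{\left(a \right)} = - 4 a$ ($f{\left(a \right)} = \left(-4\right) 1 a = - 4 a$)
$\left(G + f{\left(7 \right)}\right) 18 = \left(175 - 28\right) 18 = 147 \cdot 18 = 2646$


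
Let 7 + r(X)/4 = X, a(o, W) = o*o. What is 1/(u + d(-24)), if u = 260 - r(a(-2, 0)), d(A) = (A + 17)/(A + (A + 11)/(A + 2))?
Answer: 515/140234 ≈ 0.0036724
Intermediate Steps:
a(o, W) = o²
r(X) = -28 + 4*X
d(A) = (17 + A)/(A + (11 + A)/(2 + A))
u = 272 (u = 260 - (-28 + 4*(-2)²) = 260 - (-28 + 4*4) = 260 - (-28 + 16) = 260 - 1*(-12) = 260 + 12 = 272)
1/(u + d(-24)) = 1/(272 + (34 + (-24)² + 19*(-24))/(11 + (-24)² + 3*(-24))) = 1/(272 + (34 + 576 - 456)/(11 + 576 - 72)) = 1/(272 + 154/515) = 1/(140234/515) = 515/140234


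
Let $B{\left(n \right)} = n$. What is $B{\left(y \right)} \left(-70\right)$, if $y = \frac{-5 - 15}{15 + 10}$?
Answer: $56$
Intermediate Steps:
$y = - \frac{4}{5}$ ($y = - \frac{20}{25} = \left(-20\right) \frac{1}{25} = - \frac{4}{5} \approx -0.8$)
$B{\left(y \right)} \left(-70\right) = \left(- \frac{4}{5}\right) \left(-70\right) = 56$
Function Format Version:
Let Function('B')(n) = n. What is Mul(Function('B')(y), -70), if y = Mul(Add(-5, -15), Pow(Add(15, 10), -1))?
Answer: 56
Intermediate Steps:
y = Rational(-4, 5) (y = Mul(-20, Pow(25, -1)) = Mul(-20, Rational(1, 25)) = Rational(-4, 5) ≈ -0.80000)
Mul(Function('B')(y), -70) = Mul(Rational(-4, 5), -70) = 56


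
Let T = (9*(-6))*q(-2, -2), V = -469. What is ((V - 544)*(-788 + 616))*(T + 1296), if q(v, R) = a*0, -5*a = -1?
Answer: 225809856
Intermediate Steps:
a = ⅕ (a = -⅕*(-1) = ⅕ ≈ 0.20000)
q(v, R) = 0 (q(v, R) = (⅕)*0 = 0)
T = 0 (T = (9*(-6))*0 = -54*0 = 0)
((V - 544)*(-788 + 616))*(T + 1296) = ((-469 - 544)*(-788 + 616))*(0 + 1296) = -1013*(-172)*1296 = 174236*1296 = 225809856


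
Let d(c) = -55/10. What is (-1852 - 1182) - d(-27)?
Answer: -6057/2 ≈ -3028.5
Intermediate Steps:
d(c) = -11/2 (d(c) = -55*⅒ = -11/2)
(-1852 - 1182) - d(-27) = (-1852 - 1182) - 1*(-11/2) = -3034 + 11/2 = -6057/2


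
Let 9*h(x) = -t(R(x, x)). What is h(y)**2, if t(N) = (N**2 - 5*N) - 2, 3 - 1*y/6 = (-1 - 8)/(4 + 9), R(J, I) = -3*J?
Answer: 643714173124/2313441 ≈ 2.7825e+5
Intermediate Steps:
y = 288/13 (y = 18 - 6*(-1 - 8)/(4 + 9) = 18 - (-54)/13 = 18 - 6*(-9/13) = 18 + 54/13 = 288/13 ≈ 22.154)
t(N) = -2 + N**2 - 5*N
h(x) = 2/9 - x**2 - 5*x/3 (h(x) = (-(-2 + (-3*x)**2 - (-15)*x))/9 = (-(-2 + 9*x**2 + 15*x))/9 = (2 - 15*x - 9*x**2)/9 = 2/9 - x**2 - 5*x/3)
h(y)**2 = (2/9 - (288/13)**2 - 5/3*288/13)**2 = (2/9 - 1*82944/169 - 480/13)**2 = (2/9 - 82944/169 - 480/13)**2 = (-802318/1521)**2 = 643714173124/2313441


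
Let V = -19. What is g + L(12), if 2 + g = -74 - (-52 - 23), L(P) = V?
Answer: -20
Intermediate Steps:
L(P) = -19
g = -1 (g = -2 + (-74 - (-52 - 23)) = -2 + (-74 - 1*(-75)) = -2 + (-74 + 75) = -2 + 1 = -1)
g + L(12) = -1 - 19 = -20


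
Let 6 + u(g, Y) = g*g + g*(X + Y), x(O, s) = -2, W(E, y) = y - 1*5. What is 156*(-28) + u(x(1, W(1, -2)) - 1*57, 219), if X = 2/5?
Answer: -69188/5 ≈ -13838.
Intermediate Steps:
W(E, y) = -5 + y (W(E, y) = y - 5 = -5 + y)
X = ⅖ (X = 2*(⅕) = ⅖ ≈ 0.40000)
u(g, Y) = -6 + g² + g*(⅖ + Y) (u(g, Y) = -6 + (g*g + g*(⅖ + Y)) = -6 + (g² + g*(⅖ + Y)) = -6 + g² + g*(⅖ + Y))
156*(-28) + u(x(1, W(1, -2)) - 1*57, 219) = 156*(-28) + (-6 + (-2 - 1*57)² + 2*(-2 - 1*57)/5 + 219*(-2 - 1*57)) = -4368 + (-6 + (-2 - 57)² + 2*(-2 - 57)/5 + 219*(-2 - 57)) = -4368 + (-6 + (-59)² + (⅖)*(-59) + 219*(-59)) = -4368 + (-6 + 3481 - 118/5 - 12921) = -4368 - 47348/5 = -69188/5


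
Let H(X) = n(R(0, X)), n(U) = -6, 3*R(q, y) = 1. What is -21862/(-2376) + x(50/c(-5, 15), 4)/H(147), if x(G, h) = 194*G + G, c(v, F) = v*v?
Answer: -66289/1188 ≈ -55.799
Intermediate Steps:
c(v, F) = v**2
R(q, y) = 1/3 (R(q, y) = (1/3)*1 = 1/3)
H(X) = -6
x(G, h) = 195*G
-21862/(-2376) + x(50/c(-5, 15), 4)/H(147) = -21862/(-2376) + (195*(50/((-5)**2)))/(-6) = -21862*(-1/2376) + (195*(50/25))*(-1/6) = 10931/1188 + (195*(50*(1/25)))*(-1/6) = 10931/1188 + (195*2)*(-1/6) = 10931/1188 + 390*(-1/6) = 10931/1188 - 65 = -66289/1188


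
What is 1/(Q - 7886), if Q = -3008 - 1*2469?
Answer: -1/13363 ≈ -7.4834e-5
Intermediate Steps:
Q = -5477 (Q = -3008 - 2469 = -5477)
1/(Q - 7886) = 1/(-5477 - 7886) = 1/(-13363) = -1/13363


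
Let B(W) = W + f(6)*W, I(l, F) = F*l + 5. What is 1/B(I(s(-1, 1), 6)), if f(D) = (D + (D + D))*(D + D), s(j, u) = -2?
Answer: -1/1519 ≈ -0.00065833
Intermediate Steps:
I(l, F) = 5 + F*l
f(D) = 6*D² (f(D) = (D + 2*D)*(2*D) = (3*D)*(2*D) = 6*D²)
B(W) = 217*W (B(W) = W + (6*6²)*W = W + (6*36)*W = W + 216*W = 217*W)
1/B(I(s(-1, 1), 6)) = 1/(217*(5 + 6*(-2))) = 1/(217*(5 - 12)) = 1/(217*(-7)) = 1/(-1519) = -1/1519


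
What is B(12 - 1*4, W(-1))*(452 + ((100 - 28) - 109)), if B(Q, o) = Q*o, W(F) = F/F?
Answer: 3320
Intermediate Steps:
W(F) = 1
B(12 - 1*4, W(-1))*(452 + ((100 - 28) - 109)) = ((12 - 1*4)*1)*(452 + ((100 - 28) - 109)) = ((12 - 4)*1)*(452 + (72 - 109)) = (8*1)*(452 - 37) = 8*415 = 3320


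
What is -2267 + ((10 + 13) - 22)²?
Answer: -2266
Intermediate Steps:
-2267 + ((10 + 13) - 22)² = -2267 + (23 - 22)² = -2267 + 1² = -2267 + 1 = -2266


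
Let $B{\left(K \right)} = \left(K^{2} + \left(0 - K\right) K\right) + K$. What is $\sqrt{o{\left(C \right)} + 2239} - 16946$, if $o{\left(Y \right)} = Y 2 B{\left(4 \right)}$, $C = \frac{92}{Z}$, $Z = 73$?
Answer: $-16946 + \frac{\sqrt{11985359}}{73} \approx -16899.0$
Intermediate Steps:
$B{\left(K \right)} = K$ ($B{\left(K \right)} = \left(K^{2} + - K K\right) + K = \left(K^{2} - K^{2}\right) + K = 0 + K = K$)
$C = \frac{92}{73} \approx 1.2603$
$o{\left(Y \right)} = 8 Y$ ($o{\left(Y \right)} = Y 2 \cdot 4 = 2 Y 4 = 8 Y$)
$\sqrt{o{\left(C \right)} + 2239} - 16946 = \sqrt{8 \cdot \frac{92}{73} + 2239} - 16946 = \sqrt{\frac{736}{73} + 2239} - 16946 = \sqrt{\frac{164183}{73}} - 16946 = \frac{\sqrt{11985359}}{73} - 16946 = -16946 + \frac{\sqrt{11985359}}{73}$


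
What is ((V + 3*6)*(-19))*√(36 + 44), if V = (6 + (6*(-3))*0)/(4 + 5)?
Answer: -4256*√5/3 ≈ -3172.2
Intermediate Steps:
V = ⅔ (V = (6 - 18*0)/9 = (6 + 0)*(⅑) = 6*(⅑) = ⅔ ≈ 0.66667)
((V + 3*6)*(-19))*√(36 + 44) = ((⅔ + 3*6)*(-19))*√(36 + 44) = ((⅔ + 18)*(-19))*√80 = ((56/3)*(-19))*(4*√5) = -4256*√5/3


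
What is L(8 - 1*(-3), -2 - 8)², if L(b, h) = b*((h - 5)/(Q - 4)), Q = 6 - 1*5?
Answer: 3025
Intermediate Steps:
Q = 1 (Q = 6 - 5 = 1)
L(b, h) = b*(5/3 - h/3) (L(b, h) = b*((h - 5)/(1 - 4)) = b*((-5 + h)/(-3)) = b*((-5 + h)*(-⅓)) = b*(5/3 - h/3))
L(8 - 1*(-3), -2 - 8)² = ((8 - 1*(-3))*(5 - (-2 - 8))/3)² = ((8 + 3)*(5 - 1*(-10))/3)² = ((⅓)*11*(5 + 10))² = ((⅓)*11*15)² = 55² = 3025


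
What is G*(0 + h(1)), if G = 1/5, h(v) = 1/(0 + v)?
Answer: ⅕ ≈ 0.20000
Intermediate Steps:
h(v) = 1/v
G = ⅕ ≈ 0.20000
G*(0 + h(1)) = (0 + 1/1)/5 = (0 + 1)/5 = (⅕)*1 = ⅕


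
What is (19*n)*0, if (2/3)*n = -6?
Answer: 0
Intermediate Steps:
n = -9 (n = (3/2)*(-6) = -9)
(19*n)*0 = (19*(-9))*0 = -171*0 = 0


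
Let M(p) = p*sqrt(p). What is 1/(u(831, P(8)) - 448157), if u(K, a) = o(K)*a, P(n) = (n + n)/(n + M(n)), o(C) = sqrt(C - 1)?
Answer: (-1 - 2*sqrt(2))/(448157 - 2*sqrt(830) + 896314*sqrt(2)) ≈ -2.2314e-6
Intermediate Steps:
o(C) = sqrt(-1 + C)
M(p) = p**(3/2)
P(n) = 2*n/(n + n**(3/2)) (P(n) = (n + n)/(n + n**(3/2)) = (2*n)/(n + n**(3/2)) = 2*n/(n + n**(3/2)))
u(K, a) = a*sqrt(-1 + K) (u(K, a) = sqrt(-1 + K)*a = a*sqrt(-1 + K))
1/(u(831, P(8)) - 448157) = 1/((2*8/(8 + 8**(3/2)))*sqrt(-1 + 831) - 448157) = 1/((2*8/(8 + 16*sqrt(2)))*sqrt(830) - 448157) = 1/((16/(8 + 16*sqrt(2)))*sqrt(830) - 448157) = 1/(16*sqrt(830)/(8 + 16*sqrt(2)) - 448157) = 1/(-448157 + 16*sqrt(830)/(8 + 16*sqrt(2)))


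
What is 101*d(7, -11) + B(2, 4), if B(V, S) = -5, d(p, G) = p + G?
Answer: -409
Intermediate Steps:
d(p, G) = G + p
101*d(7, -11) + B(2, 4) = 101*(-11 + 7) - 5 = 101*(-4) - 5 = -404 - 5 = -409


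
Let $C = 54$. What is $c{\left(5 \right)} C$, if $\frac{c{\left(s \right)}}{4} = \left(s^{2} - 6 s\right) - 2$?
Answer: $-1512$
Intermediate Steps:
$c{\left(s \right)} = -8 - 24 s + 4 s^{2}$ ($c{\left(s \right)} = 4 \left(\left(s^{2} - 6 s\right) - 2\right) = 4 \left(-2 + s^{2} - 6 s\right) = -8 - 24 s + 4 s^{2}$)
$c{\left(5 \right)} C = \left(-8 - 120 + 4 \cdot 5^{2}\right) 54 = \left(-8 - 120 + 4 \cdot 25\right) 54 = \left(-8 - 120 + 100\right) 54 = \left(-28\right) 54 = -1512$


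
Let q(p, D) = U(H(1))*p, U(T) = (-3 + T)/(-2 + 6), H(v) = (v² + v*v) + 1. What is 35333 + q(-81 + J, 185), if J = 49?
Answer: 35333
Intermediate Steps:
H(v) = 1 + 2*v² (H(v) = (v² + v²) + 1 = 2*v² + 1 = 1 + 2*v²)
U(T) = -¾ + T/4 (U(T) = (-3 + T)/4 = (-3 + T)*(¼) = -¾ + T/4)
q(p, D) = 0 (q(p, D) = (-¾ + (1 + 2*1²)/4)*p = (-¾ + (1 + 2*1)/4)*p = (-¾ + (1 + 2)/4)*p = (-¾ + (¼)*3)*p = (-¾ + ¾)*p = 0*p = 0)
35333 + q(-81 + J, 185) = 35333 + 0 = 35333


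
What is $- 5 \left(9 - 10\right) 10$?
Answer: $50$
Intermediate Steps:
$- 5 \left(9 - 10\right) 10 = \left(-5\right) \left(-1\right) 10 = 5 \cdot 10 = 50$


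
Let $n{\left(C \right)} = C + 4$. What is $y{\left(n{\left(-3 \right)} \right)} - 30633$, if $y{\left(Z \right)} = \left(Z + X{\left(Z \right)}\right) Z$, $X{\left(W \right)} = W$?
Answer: $-30631$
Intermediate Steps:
$n{\left(C \right)} = 4 + C$
$y{\left(Z \right)} = 2 Z^{2}$ ($y{\left(Z \right)} = \left(Z + Z\right) Z = 2 Z Z = 2 Z^{2}$)
$y{\left(n{\left(-3 \right)} \right)} - 30633 = 2 \left(4 - 3\right)^{2} - 30633 = 2 \cdot 1^{2} - 30633 = 2 \cdot 1 - 30633 = 2 - 30633 = -30631$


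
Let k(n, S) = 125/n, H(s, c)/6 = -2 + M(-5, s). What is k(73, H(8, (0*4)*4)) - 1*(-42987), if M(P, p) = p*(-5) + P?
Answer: 3138176/73 ≈ 42989.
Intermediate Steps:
M(P, p) = P - 5*p (M(P, p) = -5*p + P = P - 5*p)
H(s, c) = -42 - 30*s (H(s, c) = 6*(-2 + (-5 - 5*s)) = 6*(-7 - 5*s) = -42 - 30*s)
k(73, H(8, (0*4)*4)) - 1*(-42987) = 125/73 - 1*(-42987) = 125*(1/73) + 42987 = 125/73 + 42987 = 3138176/73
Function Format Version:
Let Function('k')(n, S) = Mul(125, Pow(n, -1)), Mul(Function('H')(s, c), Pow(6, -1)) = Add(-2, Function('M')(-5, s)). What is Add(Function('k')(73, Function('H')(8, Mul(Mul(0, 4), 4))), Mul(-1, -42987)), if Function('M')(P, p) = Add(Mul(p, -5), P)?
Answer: Rational(3138176, 73) ≈ 42989.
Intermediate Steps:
Function('M')(P, p) = Add(P, Mul(-5, p)) (Function('M')(P, p) = Add(Mul(-5, p), P) = Add(P, Mul(-5, p)))
Function('H')(s, c) = Add(-42, Mul(-30, s)) (Function('H')(s, c) = Mul(6, Add(-2, Add(-5, Mul(-5, s)))) = Mul(6, Add(-7, Mul(-5, s))) = Add(-42, Mul(-30, s)))
Add(Function('k')(73, Function('H')(8, Mul(Mul(0, 4), 4))), Mul(-1, -42987)) = Add(Mul(125, Pow(73, -1)), Mul(-1, -42987)) = Add(Mul(125, Rational(1, 73)), 42987) = Add(Rational(125, 73), 42987) = Rational(3138176, 73)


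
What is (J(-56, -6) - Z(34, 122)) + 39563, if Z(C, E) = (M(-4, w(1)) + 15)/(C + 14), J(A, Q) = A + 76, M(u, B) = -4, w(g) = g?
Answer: 1899973/48 ≈ 39583.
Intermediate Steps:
J(A, Q) = 76 + A
Z(C, E) = 11/(14 + C) (Z(C, E) = (-4 + 15)/(C + 14) = 11/(14 + C))
(J(-56, -6) - Z(34, 122)) + 39563 = ((76 - 56) - 11/(14 + 34)) + 39563 = (20 - 11/48) + 39563 = 949/48 + 39563 = 1899973/48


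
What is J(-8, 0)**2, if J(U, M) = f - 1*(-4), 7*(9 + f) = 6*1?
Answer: 841/49 ≈ 17.163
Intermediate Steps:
f = -57/7 (f = -9 + (6*1)/7 = -9 + (1/7)*6 = -9 + 6/7 = -57/7 ≈ -8.1429)
J(U, M) = -29/7 (J(U, M) = -57/7 - 1*(-4) = -57/7 + 4 = -29/7)
J(-8, 0)**2 = (-29/7)**2 = 841/49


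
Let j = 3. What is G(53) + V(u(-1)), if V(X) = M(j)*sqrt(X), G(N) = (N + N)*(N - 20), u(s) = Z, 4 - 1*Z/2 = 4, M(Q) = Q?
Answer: 3498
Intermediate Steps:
Z = 0 (Z = 8 - 2*4 = 8 - 8 = 0)
u(s) = 0
G(N) = 2*N*(-20 + N) (G(N) = (2*N)*(-20 + N) = 2*N*(-20 + N))
V(X) = 3*sqrt(X)
G(53) + V(u(-1)) = 2*53*(-20 + 53) + 3*sqrt(0) = 2*53*33 + 3*0 = 3498 + 0 = 3498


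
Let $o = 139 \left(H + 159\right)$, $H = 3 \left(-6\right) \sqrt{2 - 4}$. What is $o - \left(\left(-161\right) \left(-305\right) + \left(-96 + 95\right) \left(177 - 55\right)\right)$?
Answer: $-26882 - 2502 i \sqrt{2} \approx -26882.0 - 3538.4 i$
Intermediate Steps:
$H = - 18 i \sqrt{2}$ ($H = - 18 \sqrt{-2} = - 18 i \sqrt{2} \approx - 25.456 i$)
$o = 22101 - 2502 i \sqrt{2}$ ($o = 139 \left(- 18 i \sqrt{2} + 159\right) = 139 \left(159 - 18 i \sqrt{2}\right) = 22101 - 2502 i \sqrt{2} \approx 22101.0 - 3538.4 i$)
$o - \left(\left(-161\right) \left(-305\right) + \left(-96 + 95\right) \left(177 - 55\right)\right) = \left(22101 - 2502 i \sqrt{2}\right) - \left(\left(-161\right) \left(-305\right) + \left(-96 + 95\right) \left(177 - 55\right)\right) = \left(22101 - 2502 i \sqrt{2}\right) - \left(49105 - 122\right) = \left(22101 - 2502 i \sqrt{2}\right) - 48983 = -26882 - 2502 i \sqrt{2}$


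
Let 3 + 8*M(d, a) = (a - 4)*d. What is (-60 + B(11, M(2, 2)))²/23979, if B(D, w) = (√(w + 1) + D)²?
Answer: 242993/1534656 + 1793*√2/63944 ≈ 0.19799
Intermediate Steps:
M(d, a) = -3/8 + d*(-4 + a)/8 (M(d, a) = -3/8 + ((a - 4)*d)/8 = -3/8 + ((-4 + a)*d)/8 = -3/8 + (d*(-4 + a))/8 = -3/8 + d*(-4 + a)/8)
B(D, w) = (D + √(1 + w))² (B(D, w) = (√(1 + w) + D)² = (D + √(1 + w))²)
(-60 + B(11, M(2, 2)))²/23979 = (-60 + (11 + √(1 + (-3/8 - ½*2 + (⅛)*2*2)))²)²/23979 = (-60 + (11 + √(1 + (-3/8 - 1 + ½)))²)²*(1/23979) = (-60 + (11 + √(1 - 7/8))²)²*(1/23979) = (-60 + (11 + √(⅛))²)²*(1/23979) = (-60 + (11 + √2/4)²)²*(1/23979) = (-60 + (11 + √2/4)²)²/23979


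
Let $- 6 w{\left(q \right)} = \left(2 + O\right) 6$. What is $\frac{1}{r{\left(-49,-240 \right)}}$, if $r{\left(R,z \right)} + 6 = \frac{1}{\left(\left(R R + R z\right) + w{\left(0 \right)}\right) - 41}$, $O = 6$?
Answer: $- \frac{14112}{84671} \approx -0.16667$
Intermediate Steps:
$w{\left(q \right)} = -8$ ($w{\left(q \right)} = - \frac{\left(2 + 6\right) 6}{6} = - \frac{8 \cdot 6}{6} = \left(- \frac{1}{6}\right) 48 = -8$)
$r{\left(R,z \right)} = -6 + \frac{1}{-49 + R^{2} + R z}$ ($r{\left(R,z \right)} = -6 + \frac{1}{\left(\left(R R + R z\right) - 8\right) - 41} = -6 + \frac{1}{\left(\left(R^{2} + R z\right) - 8\right) - 41} = -6 + \frac{1}{\left(-8 + R^{2} + R z\right) - 41} = -6 + \frac{1}{-49 + R^{2} + R z}$)
$\frac{1}{r{\left(-49,-240 \right)}} = \frac{1}{\frac{1}{-49 + \left(-49\right)^{2} - -11760} \left(295 - 6 \left(-49\right)^{2} - \left(-294\right) \left(-240\right)\right)} = \frac{1}{\frac{1}{-49 + 2401 + 11760} \left(295 - 14406 - 70560\right)} = \frac{1}{\frac{1}{14112} \left(295 - 14406 - 70560\right)} = \frac{1}{\frac{1}{14112} \left(-84671\right)} = \frac{1}{- \frac{84671}{14112}} = - \frac{14112}{84671}$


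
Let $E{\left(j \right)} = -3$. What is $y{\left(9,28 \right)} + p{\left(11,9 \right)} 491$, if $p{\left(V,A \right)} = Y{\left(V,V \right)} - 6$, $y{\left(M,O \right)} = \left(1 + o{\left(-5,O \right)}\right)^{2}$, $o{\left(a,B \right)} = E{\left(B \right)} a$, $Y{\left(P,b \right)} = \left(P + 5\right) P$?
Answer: $83726$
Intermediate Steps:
$Y{\left(P,b \right)} = P \left(5 + P\right)$ ($Y{\left(P,b \right)} = \left(5 + P\right) P = P \left(5 + P\right)$)
$o{\left(a,B \right)} = - 3 a$
$y{\left(M,O \right)} = 256$ ($y{\left(M,O \right)} = \left(1 - -15\right)^{2} = \left(1 + 15\right)^{2} = 16^{2} = 256$)
$p{\left(V,A \right)} = -6 + V \left(5 + V\right)$ ($p{\left(V,A \right)} = V \left(5 + V\right) - 6 = -6 + V \left(5 + V\right)$)
$y{\left(9,28 \right)} + p{\left(11,9 \right)} 491 = 256 + \left(-6 + 11 \left(5 + 11\right)\right) 491 = 256 + \left(-6 + 11 \cdot 16\right) 491 = 256 + \left(-6 + 176\right) 491 = 256 + 170 \cdot 491 = 256 + 83470 = 83726$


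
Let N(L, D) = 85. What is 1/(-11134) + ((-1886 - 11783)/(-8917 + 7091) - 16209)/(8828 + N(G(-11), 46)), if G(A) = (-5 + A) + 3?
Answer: -82351035362/45301846623 ≈ -1.8178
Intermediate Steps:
G(A) = -2 + A
1/(-11134) + ((-1886 - 11783)/(-8917 + 7091) - 16209)/(8828 + N(G(-11), 46)) = 1/(-11134) + ((-1886 - 11783)/(-8917 + 7091) - 16209)/(8828 + 85) = -1/11134 + (-13669/(-1826) - 16209)/8913 = -1/11134 + (-13669*(-1/1826) - 16209)*(1/8913) = -1/11134 + (13669/1826 - 16209)*(1/8913) = -1/11134 - 29583965/1826*1/8913 = -1/11134 - 29583965/16275138 = -82351035362/45301846623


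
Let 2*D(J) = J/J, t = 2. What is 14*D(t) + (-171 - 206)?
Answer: -370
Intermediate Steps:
D(J) = ½ (D(J) = (J/J)/2 = (½)*1 = ½)
14*D(t) + (-171 - 206) = 14*(½) + (-171 - 206) = 7 - 377 = -370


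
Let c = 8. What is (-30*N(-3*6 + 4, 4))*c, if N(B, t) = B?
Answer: 3360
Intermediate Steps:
(-30*N(-3*6 + 4, 4))*c = -30*(-3*6 + 4)*8 = -30*(-18 + 4)*8 = -30*(-14)*8 = 420*8 = 3360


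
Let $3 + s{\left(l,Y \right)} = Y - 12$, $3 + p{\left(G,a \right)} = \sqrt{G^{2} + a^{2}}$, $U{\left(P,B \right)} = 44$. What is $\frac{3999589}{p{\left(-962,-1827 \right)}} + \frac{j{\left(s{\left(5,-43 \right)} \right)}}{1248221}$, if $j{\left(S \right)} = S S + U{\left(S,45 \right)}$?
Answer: $\frac{14991642488019}{5321620475444} + \frac{3999589 \sqrt{4263373}}{4263364} \approx 1939.9$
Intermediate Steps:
$p{\left(G,a \right)} = -3 + \sqrt{G^{2} + a^{2}}$
$s{\left(l,Y \right)} = -15 + Y$ ($s{\left(l,Y \right)} = -3 + \left(Y - 12\right) = -3 + \left(-12 + Y\right) = -15 + Y$)
$j{\left(S \right)} = 44 + S^{2}$ ($j{\left(S \right)} = S S + 44 = S^{2} + 44 = 44 + S^{2}$)
$\frac{3999589}{p{\left(-962,-1827 \right)}} + \frac{j{\left(s{\left(5,-43 \right)} \right)}}{1248221} = \frac{3999589}{-3 + \sqrt{\left(-962\right)^{2} + \left(-1827\right)^{2}}} + \frac{44 + \left(-15 - 43\right)^{2}}{1248221} = \frac{3999589}{-3 + \sqrt{925444 + 3337929}} + \left(44 + \left(-58\right)^{2}\right) \frac{1}{1248221} = \frac{3999589}{-3 + \sqrt{4263373}} + \left(44 + 3364\right) \frac{1}{1248221} = \frac{3999589}{-3 + \sqrt{4263373}} + 3408 \cdot \frac{1}{1248221} = \frac{3999589}{-3 + \sqrt{4263373}} + \frac{3408}{1248221} = \frac{3408}{1248221} + \frac{3999589}{-3 + \sqrt{4263373}}$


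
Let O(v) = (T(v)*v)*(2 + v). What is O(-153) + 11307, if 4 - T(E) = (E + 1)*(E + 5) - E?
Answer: -523156128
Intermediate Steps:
T(E) = 4 + E - (1 + E)*(5 + E) (T(E) = 4 - ((E + 1)*(E + 5) - E) = 4 - ((1 + E)*(5 + E) - E) = 4 - (-E + (1 + E)*(5 + E)) = 4 + (E - (1 + E)*(5 + E)) = 4 + E - (1 + E)*(5 + E))
O(v) = v*(2 + v)*(-1 - v**2 - 5*v) (O(v) = ((-1 - v**2 - 5*v)*v)*(2 + v) = (v*(-1 - v**2 - 5*v))*(2 + v) = v*(2 + v)*(-1 - v**2 - 5*v))
O(-153) + 11307 = -1*(-153)*(2 - 153)*(1 + (-153)**2 + 5*(-153)) + 11307 = -1*(-153)*(-151)*(1 + 23409 - 765) + 11307 = -1*(-153)*(-151)*22645 + 11307 = -523167435 + 11307 = -523156128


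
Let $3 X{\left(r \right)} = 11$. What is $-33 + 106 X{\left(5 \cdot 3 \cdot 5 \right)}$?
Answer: $\frac{1067}{3} \approx 355.67$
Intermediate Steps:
$X{\left(r \right)} = \frac{11}{3}$ ($X{\left(r \right)} = \frac{1}{3} \cdot 11 = \frac{11}{3}$)
$-33 + 106 X{\left(5 \cdot 3 \cdot 5 \right)} = -33 + 106 \cdot \frac{11}{3} = -33 + \frac{1166}{3} = \frac{1067}{3}$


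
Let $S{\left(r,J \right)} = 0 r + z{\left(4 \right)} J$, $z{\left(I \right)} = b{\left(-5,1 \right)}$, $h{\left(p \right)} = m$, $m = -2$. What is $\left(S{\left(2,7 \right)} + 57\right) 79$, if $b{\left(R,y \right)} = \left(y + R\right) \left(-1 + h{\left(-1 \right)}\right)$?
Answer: $11139$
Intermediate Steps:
$h{\left(p \right)} = -2$
$b{\left(R,y \right)} = - 3 R - 3 y$ ($b{\left(R,y \right)} = \left(y + R\right) \left(-1 - 2\right) = \left(R + y\right) \left(-3\right) = - 3 R - 3 y$)
$z{\left(I \right)} = 12$ ($z{\left(I \right)} = \left(-3\right) \left(-5\right) - 3 = 15 - 3 = 12$)
$S{\left(r,J \right)} = 12 J$ ($S{\left(r,J \right)} = 0 r + 12 J = 0 + 12 J = 12 J$)
$\left(S{\left(2,7 \right)} + 57\right) 79 = \left(12 \cdot 7 + 57\right) 79 = \left(84 + 57\right) 79 = 141 \cdot 79 = 11139$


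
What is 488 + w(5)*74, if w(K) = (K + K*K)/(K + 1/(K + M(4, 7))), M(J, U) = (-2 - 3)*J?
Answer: 938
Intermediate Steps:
M(J, U) = -5*J
w(K) = (K + K²)/(K + 1/(-20 + K)) (w(K) = (K + K*K)/(K + 1/(K - 5*4)) = (K + K²)/(K + 1/(K - 20)) = (K + K²)/(K + 1/(-20 + K)))
488 + w(5)*74 = 488 + (5*(-20 + 5² - 19*5)/(1 + 5² - 20*5))*74 = 488 + (5*(-20 + 25 - 95)/(1 + 25 - 100))*74 = 488 + (5*(-90)/(-74))*74 = 488 + (5*(-1/74)*(-90))*74 = 488 + (225/37)*74 = 488 + 450 = 938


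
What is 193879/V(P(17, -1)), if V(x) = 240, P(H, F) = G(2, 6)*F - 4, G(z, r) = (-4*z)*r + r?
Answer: 193879/240 ≈ 807.83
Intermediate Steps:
G(z, r) = r - 4*r*z (G(z, r) = -4*r*z + r = r - 4*r*z)
P(H, F) = -4 - 42*F (P(H, F) = (6*(1 - 4*2))*F - 4 = (6*(1 - 8))*F - 4 = (6*(-7))*F - 4 = -42*F - 4 = -4 - 42*F)
193879/V(P(17, -1)) = 193879/240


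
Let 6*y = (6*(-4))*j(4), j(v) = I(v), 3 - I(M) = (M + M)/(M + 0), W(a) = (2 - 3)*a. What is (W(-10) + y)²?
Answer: 36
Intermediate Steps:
W(a) = -a
I(M) = 1 (I(M) = 3 - (M + M)/(M + 0) = 3 - 2*M/M = 3 - 1*2 = 3 - 2 = 1)
j(v) = 1
y = -4 (y = ((6*(-4))*1)/6 = (-24*1)/6 = (⅙)*(-24) = -4)
(W(-10) + y)² = (-1*(-10) - 4)² = (10 - 4)² = 6² = 36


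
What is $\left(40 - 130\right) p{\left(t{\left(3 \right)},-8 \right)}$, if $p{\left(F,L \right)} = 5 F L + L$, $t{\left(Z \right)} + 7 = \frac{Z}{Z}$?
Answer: $-20880$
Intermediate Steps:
$t{\left(Z \right)} = -6$ ($t{\left(Z \right)} = -7 + \frac{Z}{Z} = -7 + 1 = -6$)
$p{\left(F,L \right)} = L + 5 F L$ ($p{\left(F,L \right)} = 5 F L + L = L + 5 F L$)
$\left(40 - 130\right) p{\left(t{\left(3 \right)},-8 \right)} = \left(40 - 130\right) \left(- 8 \left(1 + 5 \left(-6\right)\right)\right) = - 90 \left(- 8 \left(1 - 30\right)\right) = - 90 \left(\left(-8\right) \left(-29\right)\right) = \left(-90\right) 232 = -20880$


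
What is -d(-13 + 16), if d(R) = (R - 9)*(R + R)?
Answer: 36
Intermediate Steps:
d(R) = 2*R*(-9 + R) (d(R) = (-9 + R)*(2*R) = 2*R*(-9 + R))
-d(-13 + 16) = -2*(-13 + 16)*(-9 + (-13 + 16)) = -2*3*(-9 + 3) = -2*3*(-6) = -1*(-36) = 36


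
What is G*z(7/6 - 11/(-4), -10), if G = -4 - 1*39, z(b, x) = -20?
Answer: 860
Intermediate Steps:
G = -43 (G = -4 - 39 = -43)
G*z(7/6 - 11/(-4), -10) = -43*(-20) = 860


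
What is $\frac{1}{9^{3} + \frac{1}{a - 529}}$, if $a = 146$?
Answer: $\frac{383}{279206} \approx 0.0013717$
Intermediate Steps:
$\frac{1}{9^{3} + \frac{1}{a - 529}} = \frac{1}{9^{3} + \frac{1}{146 - 529}} = \frac{1}{729 + \frac{1}{-383}} = \frac{1}{729 - \frac{1}{383}} = \frac{1}{\frac{279206}{383}} = \frac{383}{279206}$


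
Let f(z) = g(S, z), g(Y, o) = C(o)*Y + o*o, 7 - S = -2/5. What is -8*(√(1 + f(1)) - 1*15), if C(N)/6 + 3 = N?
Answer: 120 - 8*I*√2170/5 ≈ 120.0 - 74.533*I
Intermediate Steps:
C(N) = -18 + 6*N
S = 37/5 (S = 7 - (-2)/5 = 7 - 1*(-⅖) = 7 + ⅖ = 37/5 ≈ 7.4000)
g(Y, o) = o² + Y*(-18 + 6*o) (g(Y, o) = (-18 + 6*o)*Y + o*o = Y*(-18 + 6*o) + o² = o² + Y*(-18 + 6*o))
f(z) = -666/5 + z² + 222*z/5 (f(z) = z² + 6*(37/5)*(-3 + z) = z² + (-666/5 + 222*z/5) = -666/5 + z² + 222*z/5)
-8*(√(1 + f(1)) - 1*15) = -8*(√(1 + (-666/5 + 1² + (222/5)*1)) - 1*15) = -8*(√(1 + (-666/5 + 1 + 222/5)) - 15) = -8*(√(1 - 439/5) - 15) = -8*(√(-434/5) - 15) = -8*(I*√2170/5 - 15) = -8*(-15 + I*√2170/5) = 120 - 8*I*√2170/5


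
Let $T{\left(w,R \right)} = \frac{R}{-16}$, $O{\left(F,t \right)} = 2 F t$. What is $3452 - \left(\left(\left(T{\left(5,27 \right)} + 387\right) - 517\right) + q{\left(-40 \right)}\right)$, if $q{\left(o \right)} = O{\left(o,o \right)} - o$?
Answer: $\frac{5499}{16} \approx 343.69$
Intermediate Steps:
$O{\left(F,t \right)} = 2 F t$
$T{\left(w,R \right)} = - \frac{R}{16}$ ($T{\left(w,R \right)} = R \left(- \frac{1}{16}\right) = - \frac{R}{16}$)
$q{\left(o \right)} = - o + 2 o^{2}$ ($q{\left(o \right)} = 2 o o - o = 2 o^{2} - o = - o + 2 o^{2}$)
$3452 - \left(\left(\left(T{\left(5,27 \right)} + 387\right) - 517\right) + q{\left(-40 \right)}\right) = 3452 - \left(\left(\left(\left(- \frac{1}{16}\right) 27 + 387\right) - 517\right) - 40 \left(-1 + 2 \left(-40\right)\right)\right) = 3452 - \left(\left(\left(- \frac{27}{16} + 387\right) - 517\right) - 40 \left(-1 - 80\right)\right) = 3452 - \left(\left(\frac{6165}{16} - 517\right) - -3240\right) = 3452 - \left(- \frac{2107}{16} + 3240\right) = 3452 - \frac{49733}{16} = \frac{5499}{16}$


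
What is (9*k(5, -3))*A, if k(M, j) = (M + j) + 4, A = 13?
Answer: 702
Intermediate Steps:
k(M, j) = 4 + M + j
(9*k(5, -3))*A = (9*(4 + 5 - 3))*13 = (9*6)*13 = 54*13 = 702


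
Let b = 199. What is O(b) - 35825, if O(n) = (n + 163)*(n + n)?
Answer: 108251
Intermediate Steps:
O(n) = 2*n*(163 + n) (O(n) = (163 + n)*(2*n) = 2*n*(163 + n))
O(b) - 35825 = 2*199*(163 + 199) - 35825 = 2*199*362 - 35825 = 144076 - 35825 = 108251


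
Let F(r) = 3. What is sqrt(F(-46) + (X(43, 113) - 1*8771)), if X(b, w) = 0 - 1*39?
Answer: I*sqrt(8807) ≈ 93.846*I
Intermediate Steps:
X(b, w) = -39 (X(b, w) = 0 - 39 = -39)
sqrt(F(-46) + (X(43, 113) - 1*8771)) = sqrt(3 + (-39 - 1*8771)) = sqrt(3 + (-39 - 8771)) = sqrt(3 - 8810) = sqrt(-8807) = I*sqrt(8807)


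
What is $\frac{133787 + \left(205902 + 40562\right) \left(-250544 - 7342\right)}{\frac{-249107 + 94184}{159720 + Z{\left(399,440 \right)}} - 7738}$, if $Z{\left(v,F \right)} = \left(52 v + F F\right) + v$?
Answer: $\frac{23800928290333039}{2897780569} \approx 8.2135 \cdot 10^{6}$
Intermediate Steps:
$Z{\left(v,F \right)} = F^{2} + 53 v$ ($Z{\left(v,F \right)} = \left(52 v + F^{2}\right) + v = \left(F^{2} + 52 v\right) + v = F^{2} + 53 v$)
$\frac{133787 + \left(205902 + 40562\right) \left(-250544 - 7342\right)}{\frac{-249107 + 94184}{159720 + Z{\left(399,440 \right)}} - 7738} = \frac{133787 + \left(205902 + 40562\right) \left(-250544 - 7342\right)}{\frac{-249107 + 94184}{159720 + \left(440^{2} + 53 \cdot 399\right)} - 7738} = \frac{133787 + 246464 \left(-257886\right)}{- \frac{154923}{159720 + \left(193600 + 21147\right)} - 7738} = \frac{133787 - 63559615104}{- \frac{154923}{159720 + 214747} - 7738} = - \frac{63559481317}{- \frac{154923}{374467} - 7738} = - \frac{63559481317}{- \frac{2897780569}{374467}} = \left(-63559481317\right) \left(- \frac{374467}{2897780569}\right) = \frac{23800928290333039}{2897780569}$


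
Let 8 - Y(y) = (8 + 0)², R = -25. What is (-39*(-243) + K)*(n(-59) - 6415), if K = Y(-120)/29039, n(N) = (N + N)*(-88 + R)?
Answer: 1904126422693/29039 ≈ 6.5571e+7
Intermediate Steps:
n(N) = -226*N (n(N) = (N + N)*(-88 - 25) = (2*N)*(-113) = -226*N)
Y(y) = -56 (Y(y) = 8 - (8 + 0)² = 8 - 1*8² = 8 - 1*64 = 8 - 64 = -56)
K = -56/29039 ≈ -0.0019284
(-39*(-243) + K)*(n(-59) - 6415) = (-39*(-243) - 56/29039)*(-226*(-59) - 6415) = (9477 - 56/29039)*(13334 - 6415) = (275202547/29039)*6919 = 1904126422693/29039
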